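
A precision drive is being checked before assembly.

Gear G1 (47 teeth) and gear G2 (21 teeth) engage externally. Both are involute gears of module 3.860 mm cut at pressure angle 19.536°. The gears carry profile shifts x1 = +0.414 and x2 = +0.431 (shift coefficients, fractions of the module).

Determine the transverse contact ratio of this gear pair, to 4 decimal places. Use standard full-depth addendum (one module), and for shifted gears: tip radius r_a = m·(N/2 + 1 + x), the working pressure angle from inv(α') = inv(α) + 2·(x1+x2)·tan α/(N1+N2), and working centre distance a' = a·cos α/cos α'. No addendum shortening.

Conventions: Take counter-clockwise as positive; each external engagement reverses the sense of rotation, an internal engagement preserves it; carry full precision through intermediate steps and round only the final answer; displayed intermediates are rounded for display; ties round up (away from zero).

single-mesh involute tooth geometry (47T engaging 21T at module 3.860)
base radii: r_b1 = 85.487968, r_b2 = 38.196751
tip radii: r_a1 = 96.168040, r_a2 = 46.053660
inv(α') = inv(19.536°) + 2·(+0.414+0.431)·tan α/(47+21) = 0.02267678  ⇒  α' = 22.88092°
a' = a·cos α / cos α' = 131.2400·cos 19.536°/cos 22.88092° = 134.248037
action lengths: √(r_a1²−r_b1²) = 44.046559, √(r_a2²−r_b2²) = 25.728346
base pitch p_b = π·m·cos α = 11.428441
CR = (44.046559 + 25.728346 − 134.248037·sin 22.88092°)/11.428441 = 1.538001
contact ratio ≈ 1.5380

1.5380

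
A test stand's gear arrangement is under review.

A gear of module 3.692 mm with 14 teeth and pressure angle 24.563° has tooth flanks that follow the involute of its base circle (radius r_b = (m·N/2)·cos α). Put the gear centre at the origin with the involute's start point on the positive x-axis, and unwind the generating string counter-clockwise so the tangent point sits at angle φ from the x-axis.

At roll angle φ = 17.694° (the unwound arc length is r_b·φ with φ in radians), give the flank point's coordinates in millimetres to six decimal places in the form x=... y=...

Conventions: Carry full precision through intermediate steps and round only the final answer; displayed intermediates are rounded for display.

x=24.599493 y=0.228563

class = single-mesh tooth geometry [base-circle involute, m = 3.692, 14T]
pitch radius r_p = m·N/2 = 3.692·14/2 = 25.844000
base radius r_b = r_p·cos α = 25.844000·cos 24.563° = 23.505241
roll angle φ = 17.694° = 0.30881856 rad
x = r_b·(cos φ + φ·sin φ) = 24.599493
y = r_b·(sin φ − φ·cos φ) = 0.228563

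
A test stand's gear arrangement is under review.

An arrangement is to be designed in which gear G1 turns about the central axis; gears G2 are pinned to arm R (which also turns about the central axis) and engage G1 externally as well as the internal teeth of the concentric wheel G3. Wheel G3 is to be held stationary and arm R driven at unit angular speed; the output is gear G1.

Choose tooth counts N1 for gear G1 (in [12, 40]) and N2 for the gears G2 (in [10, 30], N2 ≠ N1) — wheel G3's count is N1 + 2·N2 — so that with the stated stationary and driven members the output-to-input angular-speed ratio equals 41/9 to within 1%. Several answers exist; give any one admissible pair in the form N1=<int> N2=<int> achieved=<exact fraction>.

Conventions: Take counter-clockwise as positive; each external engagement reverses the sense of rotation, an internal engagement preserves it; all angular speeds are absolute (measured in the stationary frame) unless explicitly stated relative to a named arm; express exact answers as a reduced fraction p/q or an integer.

N1=18 N2=23 achieved=41/9

design class (target 41/9): planetary set
Willis with ω_ring = 0: ω_sun/ω_arm = (N1+N3)/N1; set equal to 41/9  ⇒  N3/N1 = 41/9 − 1 = 32/9
N3 = N1 + 2·N2  ⇒  N2/N1 = (N3/N1 − 1)/2 = (32/9 − 1)/2 = 23/18
smallest multiple with N1 ≥ 12 and N2 ≥ 10: k = 1  ⇒  N1 = 1·18 = 18, N2 = 1·23 = 23 (N1 ≤ 40, N2 ≤ 30, N2 ≠ N1 ✓), N3 = 18 + 2·23 = 64
check: (N1+N3)/N1 with N1 = 18, N3 = 64 gives 41/9; |achieved − target| = 0 ≤ 41/900 ✓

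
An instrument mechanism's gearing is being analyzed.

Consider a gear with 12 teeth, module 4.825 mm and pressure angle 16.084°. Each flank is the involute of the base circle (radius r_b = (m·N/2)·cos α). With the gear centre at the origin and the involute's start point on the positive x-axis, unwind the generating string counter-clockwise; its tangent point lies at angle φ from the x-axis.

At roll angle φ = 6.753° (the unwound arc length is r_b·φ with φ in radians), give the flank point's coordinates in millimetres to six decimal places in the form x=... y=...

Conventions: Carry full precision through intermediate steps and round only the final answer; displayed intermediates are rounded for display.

recognized (one wheel, involute flank): single-mesh tooth geometry, m = 4.825, N = 12
pitch radius r_p = m·N/2 = 4.825·12/2 = 28.950000
base radius r_b = r_p·cos α = 28.950000·cos 16.084° = 27.816797
roll angle φ = 6.753° = 0.11786208 rad
x = r_b·(cos φ + φ·sin φ) = 28.009335
y = r_b·(sin φ − φ·cos φ) = 0.015160

x=28.009335 y=0.015160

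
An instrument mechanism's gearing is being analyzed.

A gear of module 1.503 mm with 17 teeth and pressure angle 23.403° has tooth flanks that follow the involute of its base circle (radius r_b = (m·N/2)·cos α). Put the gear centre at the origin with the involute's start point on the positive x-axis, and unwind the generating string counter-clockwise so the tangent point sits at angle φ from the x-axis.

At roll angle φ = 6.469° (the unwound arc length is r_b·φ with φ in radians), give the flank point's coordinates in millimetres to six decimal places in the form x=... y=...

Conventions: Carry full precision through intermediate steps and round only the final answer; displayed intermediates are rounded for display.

x=11.799000 y=0.005618

topology: single-mesh involute geometry — m = 1.503, N = 17
pitch radius r_p = m·N/2 = 1.503·17/2 = 12.775500
base radius r_b = r_p·cos α = 12.775500·cos 23.403° = 11.724509
roll angle φ = 6.469° = 0.11290535 rad
x = r_b·(cos φ + φ·sin φ) = 11.799000
y = r_b·(sin φ − φ·cos φ) = 0.005618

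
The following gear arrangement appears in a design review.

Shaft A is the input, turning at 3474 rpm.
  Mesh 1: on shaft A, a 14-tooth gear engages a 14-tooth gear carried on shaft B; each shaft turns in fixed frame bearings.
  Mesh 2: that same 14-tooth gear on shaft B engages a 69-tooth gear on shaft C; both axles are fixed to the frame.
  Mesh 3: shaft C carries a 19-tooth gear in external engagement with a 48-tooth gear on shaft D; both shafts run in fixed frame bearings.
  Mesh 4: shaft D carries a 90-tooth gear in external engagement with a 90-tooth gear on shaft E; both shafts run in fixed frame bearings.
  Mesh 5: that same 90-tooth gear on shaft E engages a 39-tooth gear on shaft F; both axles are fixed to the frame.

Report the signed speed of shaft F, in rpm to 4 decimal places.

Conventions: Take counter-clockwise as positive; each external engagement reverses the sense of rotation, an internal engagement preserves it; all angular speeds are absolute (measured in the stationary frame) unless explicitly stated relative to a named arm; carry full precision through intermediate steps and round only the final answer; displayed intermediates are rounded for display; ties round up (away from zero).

-643.8712 rpm

5-mesh fixed-axis compound train (all bearings frame-fixed)
mesh 1 [14T→14T]: ω = 3474.0000×14/14 = 3474.0000 rpm, sense flips to −
mesh 2 [14T→69T]: ω = 3474.0000×14/69 = 704.8696 rpm, sense flips to +
mesh 3 [19T→48T]: ω = 704.8696×19/48 = 279.0109 rpm, sense flips to −
mesh 4 [90T→90T]: ω = 279.0109×90/90 = 279.0109 rpm, sense flips to +
mesh 5 [90T→39T]: ω = 279.0109×90/39 = 643.8712 rpm, sense flips to −
signed output speed = -643.8712 rpm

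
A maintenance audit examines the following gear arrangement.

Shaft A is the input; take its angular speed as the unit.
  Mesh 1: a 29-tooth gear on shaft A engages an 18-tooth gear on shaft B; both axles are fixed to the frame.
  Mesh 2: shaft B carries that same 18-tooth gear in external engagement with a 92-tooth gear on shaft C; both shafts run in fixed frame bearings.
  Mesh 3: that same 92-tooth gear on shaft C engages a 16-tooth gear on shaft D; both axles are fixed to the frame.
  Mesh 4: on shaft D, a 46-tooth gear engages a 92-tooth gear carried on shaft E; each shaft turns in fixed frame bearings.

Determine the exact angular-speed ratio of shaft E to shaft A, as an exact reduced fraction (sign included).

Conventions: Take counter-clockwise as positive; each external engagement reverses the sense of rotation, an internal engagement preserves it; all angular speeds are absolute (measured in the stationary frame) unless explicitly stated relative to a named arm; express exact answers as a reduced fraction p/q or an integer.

class = fixed-axis compound train [4 meshes; 4 ratios multiply, 4 sense flips]
mesh 1 [29T→18T]: running ratio 29/18, sense −
mesh 2 [18T→92T]: running ratio 29/92, sense +
mesh 3 [92T→16T]: running ratio 29/16, sense −
mesh 4 [46T→92T]: running ratio 29/32, sense +
ω_out/ω_in = 29/32

29/32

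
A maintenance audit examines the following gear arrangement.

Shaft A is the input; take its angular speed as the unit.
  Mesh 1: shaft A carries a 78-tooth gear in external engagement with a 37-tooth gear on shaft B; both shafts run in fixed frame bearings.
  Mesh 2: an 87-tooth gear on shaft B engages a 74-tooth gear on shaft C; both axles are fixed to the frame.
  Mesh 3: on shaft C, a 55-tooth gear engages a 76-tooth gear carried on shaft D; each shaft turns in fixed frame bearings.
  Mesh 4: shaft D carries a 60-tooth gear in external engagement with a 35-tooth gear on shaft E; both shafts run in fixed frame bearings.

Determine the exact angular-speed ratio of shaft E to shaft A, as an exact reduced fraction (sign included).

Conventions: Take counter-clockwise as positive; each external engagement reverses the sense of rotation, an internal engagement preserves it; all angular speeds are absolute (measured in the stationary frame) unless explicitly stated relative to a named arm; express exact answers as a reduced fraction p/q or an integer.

559845/182077

class = fixed-axis compound train [4 meshes; 4 ratios multiply, 4 sense flips]
mesh 1 [78T→37T]: running ratio 78/37, sense −
mesh 2 [87T→74T]: running ratio 3393/1369, sense +
mesh 3 [55T→76T]: running ratio 186615/104044, sense −
mesh 4 [60T→35T]: running ratio 559845/182077, sense +
ω_out/ω_in = 559845/182077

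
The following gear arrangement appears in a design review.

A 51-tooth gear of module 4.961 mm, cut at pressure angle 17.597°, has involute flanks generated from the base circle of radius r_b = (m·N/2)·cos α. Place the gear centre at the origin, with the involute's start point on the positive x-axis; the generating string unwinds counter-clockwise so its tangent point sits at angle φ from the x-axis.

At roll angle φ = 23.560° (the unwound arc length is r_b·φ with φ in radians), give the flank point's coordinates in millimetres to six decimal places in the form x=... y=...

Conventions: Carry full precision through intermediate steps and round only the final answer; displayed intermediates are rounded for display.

recognized (one wheel, involute flank): single-mesh tooth geometry, m = 4.961, N = 51
pitch radius r_p = m·N/2 = 4.961·51/2 = 126.505500
base radius r_b = r_p·cos α = 126.505500·cos 17.597° = 120.585865
roll angle φ = 23.560° = 0.41119957 rad
x = r_b·(cos φ + φ·sin φ) = 130.353591
y = r_b·(sin φ − φ·cos φ) = 2.747717

x=130.353591 y=2.747717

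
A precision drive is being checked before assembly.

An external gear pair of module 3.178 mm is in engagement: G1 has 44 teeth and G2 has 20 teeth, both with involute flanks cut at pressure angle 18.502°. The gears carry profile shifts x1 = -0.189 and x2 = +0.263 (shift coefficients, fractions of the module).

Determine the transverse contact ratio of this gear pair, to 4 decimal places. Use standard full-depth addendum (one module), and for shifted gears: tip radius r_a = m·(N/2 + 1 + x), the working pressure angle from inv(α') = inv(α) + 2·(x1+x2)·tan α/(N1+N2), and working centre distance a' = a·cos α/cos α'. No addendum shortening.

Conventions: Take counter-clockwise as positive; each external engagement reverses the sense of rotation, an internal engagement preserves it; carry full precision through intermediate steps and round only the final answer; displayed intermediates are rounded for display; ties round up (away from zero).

1.6505

topology: single-mesh involute geometry — m = 3.178, 44T/20T pair
base radii: r_b1 = 66.302222, r_b2 = 30.137374
tip radii: r_a1 = 72.493358, r_a2 = 35.793814
inv(α') = inv(18.502°) + 2·(-0.189+0.263)·tan α/(44+20) = 0.01248716  ⇒  α' = 18.88917°
a' = a·cos α / cos α' = 101.6960·cos 18.502°/cos 18.88917° = 101.928814
action lengths: √(r_a1²−r_b1²) = 29.313858, √(r_a2²−r_b2²) = 19.311546
base pitch p_b = π·m·cos α = 9.467935
CR = (29.313858 + 19.311546 − 101.928814·sin 18.88917°)/9.467935 = 1.650530
contact ratio ≈ 1.6505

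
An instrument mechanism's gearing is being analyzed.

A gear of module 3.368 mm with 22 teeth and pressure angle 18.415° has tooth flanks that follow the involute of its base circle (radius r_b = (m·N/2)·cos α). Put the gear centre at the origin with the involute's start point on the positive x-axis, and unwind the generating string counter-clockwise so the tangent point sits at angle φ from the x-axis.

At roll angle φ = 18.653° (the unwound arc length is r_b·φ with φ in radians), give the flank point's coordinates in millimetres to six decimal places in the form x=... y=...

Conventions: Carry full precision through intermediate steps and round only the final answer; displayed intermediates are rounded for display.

x=36.964595 y=0.400022

single-mesh involute tooth geometry (22T wheel at module 3.368)
pitch radius r_p = m·N/2 = 3.368·22/2 = 37.048000
base radius r_b = r_p·cos α = 37.048000·cos 18.415° = 35.150896
roll angle φ = 18.653° = 0.32555627 rad
x = r_b·(cos φ + φ·sin φ) = 36.964595
y = r_b·(sin φ − φ·cos φ) = 0.400022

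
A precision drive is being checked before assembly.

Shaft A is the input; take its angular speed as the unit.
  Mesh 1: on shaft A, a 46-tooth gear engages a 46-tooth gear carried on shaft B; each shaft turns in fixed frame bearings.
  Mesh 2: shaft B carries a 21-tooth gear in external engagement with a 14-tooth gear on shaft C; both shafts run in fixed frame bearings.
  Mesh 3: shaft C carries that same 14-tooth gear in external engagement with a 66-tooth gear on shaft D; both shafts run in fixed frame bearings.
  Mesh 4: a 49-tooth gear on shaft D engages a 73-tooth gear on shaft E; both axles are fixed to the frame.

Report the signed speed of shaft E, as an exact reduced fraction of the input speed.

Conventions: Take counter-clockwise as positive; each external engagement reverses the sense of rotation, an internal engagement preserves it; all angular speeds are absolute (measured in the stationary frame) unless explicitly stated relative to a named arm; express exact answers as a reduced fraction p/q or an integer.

343/1606

4-mesh fixed-axis compound train (all bearings frame-fixed)
mesh 1 [46T→46T]: |ω|/ω_in = 1×46/46 = 1, sense flips to −
mesh 2 [21T→14T]: |ω|/ω_in = 1×21/14 = 3/2, sense flips to +
mesh 3 [14T→66T]: |ω|/ω_in = (3/2)×14/66 = 7/22, sense flips to −
mesh 4 [49T→73T]: |ω|/ω_in = (7/22)×49/73 = 343/1606, sense flips to +
signed output speed (× input speed) = 343/1606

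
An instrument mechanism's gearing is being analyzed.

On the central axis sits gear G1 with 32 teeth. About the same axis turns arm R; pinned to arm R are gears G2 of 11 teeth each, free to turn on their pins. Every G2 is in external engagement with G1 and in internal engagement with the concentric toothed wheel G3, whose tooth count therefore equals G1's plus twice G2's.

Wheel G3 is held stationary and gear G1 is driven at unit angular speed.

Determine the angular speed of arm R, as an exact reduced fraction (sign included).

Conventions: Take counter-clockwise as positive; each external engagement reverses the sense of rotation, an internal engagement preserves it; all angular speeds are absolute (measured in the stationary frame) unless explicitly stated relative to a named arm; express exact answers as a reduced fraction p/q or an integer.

recognized (axles ride arm R): planetary set, 32/11/54 teeth
ring teeth: 32 + 2·11 = 54
32(ω_sun−ω_arm) = −54(ω_ring−ω_arm),  ω_ring = 0, ω_sun = 1
32(1−ω_arm) = −54(0−ω_arm)  ⇒  86·ω_arm = 32  ⇒  ω_arm = 16/43
exact speed ratio = 16/43

16/43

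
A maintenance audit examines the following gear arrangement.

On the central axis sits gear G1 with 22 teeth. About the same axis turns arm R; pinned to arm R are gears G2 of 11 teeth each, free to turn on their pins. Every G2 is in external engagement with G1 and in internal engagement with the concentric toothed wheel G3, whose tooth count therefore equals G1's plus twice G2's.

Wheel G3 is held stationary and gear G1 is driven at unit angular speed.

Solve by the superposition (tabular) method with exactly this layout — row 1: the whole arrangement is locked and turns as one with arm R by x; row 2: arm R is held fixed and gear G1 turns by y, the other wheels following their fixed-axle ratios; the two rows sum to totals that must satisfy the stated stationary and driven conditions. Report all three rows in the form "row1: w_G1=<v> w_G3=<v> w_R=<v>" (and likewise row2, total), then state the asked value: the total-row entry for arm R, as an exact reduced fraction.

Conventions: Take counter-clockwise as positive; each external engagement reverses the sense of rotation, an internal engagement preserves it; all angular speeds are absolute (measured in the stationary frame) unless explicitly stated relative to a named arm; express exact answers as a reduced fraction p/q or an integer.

recognized (axles ride arm R): planetary set, 22/11/44 teeth
row 1 — lock + rotate with arm: ω_sun = ω_ring = ω_arm = x
row 2 (arm held, sun turns y): ω_ring = −(22/44)·y, ω_arm = 0
boundary: total ω_ring = x − (22/44)·y = 0 and total ω_sun = x + y = 1  ⇒  y = 2/3, x = 1/3
row 2 ring = −(22/44)·2/3 = -1/3
totals (row 1 + row 2): sun 1/3 + 2/3 = 1, ring 1/3 + (-1/3) = 0, arm 1/3 + 0 = 1/3
asked cell (total, arm) = 1/3

row1: w_G1=1/3 w_G3=1/3 w_R=1/3
row2: w_G1=2/3 w_G3=-1/3 w_R=0
total: w_G1=1 w_G3=0 w_R=1/3
asked value: 1/3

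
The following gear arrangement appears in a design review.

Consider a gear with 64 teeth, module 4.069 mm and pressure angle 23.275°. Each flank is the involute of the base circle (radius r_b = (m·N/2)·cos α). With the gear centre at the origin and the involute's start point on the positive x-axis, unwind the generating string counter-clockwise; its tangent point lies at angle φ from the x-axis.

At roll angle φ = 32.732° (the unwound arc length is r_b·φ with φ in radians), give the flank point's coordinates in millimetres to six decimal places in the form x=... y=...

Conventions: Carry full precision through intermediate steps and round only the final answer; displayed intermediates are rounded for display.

x=137.565995 y=7.193845

class = single-mesh tooth geometry [base-circle involute, m = 4.069, 64T]
pitch radius r_p = m·N/2 = 4.069·64/2 = 130.208000
base radius r_b = r_p·cos α = 130.208000·cos 23.275° = 119.611528
roll angle φ = 32.732° = 0.57128117 rad
x = r_b·(cos φ + φ·sin φ) = 137.565995
y = r_b·(sin φ − φ·cos φ) = 7.193845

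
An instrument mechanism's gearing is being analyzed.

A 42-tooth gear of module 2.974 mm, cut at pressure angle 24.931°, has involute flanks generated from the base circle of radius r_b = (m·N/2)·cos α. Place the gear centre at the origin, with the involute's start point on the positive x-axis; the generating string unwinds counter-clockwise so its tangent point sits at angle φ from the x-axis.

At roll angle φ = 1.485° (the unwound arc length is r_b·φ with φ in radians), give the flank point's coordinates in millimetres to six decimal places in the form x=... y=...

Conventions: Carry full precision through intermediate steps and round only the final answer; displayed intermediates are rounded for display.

x=56.653310 y=0.000329

class = single-mesh tooth geometry [base-circle involute, m = 2.974, 42T]
pitch radius r_p = m·N/2 = 2.974·42/2 = 62.454000
base radius r_b = r_p·cos α = 62.454000·cos 24.931° = 56.634291
roll angle φ = 1.485° = 0.02591814 rad
x = r_b·(cos φ + φ·sin φ) = 56.653310
y = r_b·(sin φ − φ·cos φ) = 0.000329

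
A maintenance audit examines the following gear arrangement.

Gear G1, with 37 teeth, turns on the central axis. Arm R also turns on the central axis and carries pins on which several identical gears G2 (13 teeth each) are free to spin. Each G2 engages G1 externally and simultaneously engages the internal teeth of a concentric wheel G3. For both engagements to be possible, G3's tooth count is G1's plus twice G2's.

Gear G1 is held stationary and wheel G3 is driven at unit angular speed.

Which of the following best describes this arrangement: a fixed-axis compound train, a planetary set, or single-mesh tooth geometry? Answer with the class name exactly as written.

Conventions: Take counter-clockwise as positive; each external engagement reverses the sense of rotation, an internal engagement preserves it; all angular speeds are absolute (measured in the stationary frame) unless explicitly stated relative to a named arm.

planetary set (37T centre, 13T on arm, 63T internal) — Willis relation
classification: planetary set

planetary set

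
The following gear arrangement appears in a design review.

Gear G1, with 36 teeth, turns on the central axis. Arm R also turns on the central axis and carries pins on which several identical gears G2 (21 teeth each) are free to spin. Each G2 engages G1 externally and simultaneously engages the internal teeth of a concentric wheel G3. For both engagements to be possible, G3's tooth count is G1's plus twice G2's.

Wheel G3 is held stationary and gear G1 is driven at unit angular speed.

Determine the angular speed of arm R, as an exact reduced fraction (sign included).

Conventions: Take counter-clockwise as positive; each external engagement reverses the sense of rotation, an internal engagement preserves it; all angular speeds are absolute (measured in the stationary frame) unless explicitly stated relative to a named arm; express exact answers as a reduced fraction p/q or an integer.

class = planetary set [G3 = 36+2·21 = 78; Willis about the carrier]
ring teeth: 36 + 2·21 = 78
36(ω_sun−ω_arm) = −78(ω_ring−ω_arm),  ω_ring = 0, ω_sun = 1
36(1−ω_arm) = −78(0−ω_arm)  ⇒  114·ω_arm = 36  ⇒  ω_arm = 6/19
exact speed ratio = 6/19

6/19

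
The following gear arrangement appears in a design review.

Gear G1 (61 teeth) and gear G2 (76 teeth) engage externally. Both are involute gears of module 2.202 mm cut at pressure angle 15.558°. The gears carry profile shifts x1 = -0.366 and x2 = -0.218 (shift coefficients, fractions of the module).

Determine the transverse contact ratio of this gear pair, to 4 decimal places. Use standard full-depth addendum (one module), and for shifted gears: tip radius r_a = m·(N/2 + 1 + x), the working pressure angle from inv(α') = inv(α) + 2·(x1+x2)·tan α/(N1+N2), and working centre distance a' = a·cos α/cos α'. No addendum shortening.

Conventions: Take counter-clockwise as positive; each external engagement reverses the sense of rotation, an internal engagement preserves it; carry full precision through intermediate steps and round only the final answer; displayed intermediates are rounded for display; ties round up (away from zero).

class = single-mesh tooth geometry [involute pair 61T × 76T, m = 2.202]
base radii: r_b1 = 64.700183, r_b2 = 80.610064
tip radii: r_a1 = 68.557068, r_a2 = 85.397964
inv(α') = inv(15.558°) + 2·(-0.366-0.218)·tan α/(61+76) = 0.00450303  ⇒  α' = 13.54332°
a' = a·cos α / cos α' = 150.8370·cos 15.558°/cos 13.54332° = 149.466437
action lengths: √(r_a1²−r_b1²) = 22.670639, √(r_a2²−r_b2²) = 28.192726
base pitch p_b = π·m·cos α = 6.664315
CR = (22.670639 + 28.192726 − 149.466437·sin 13.54332°)/6.664315 = 2.380027
contact ratio ≈ 2.3800

2.3800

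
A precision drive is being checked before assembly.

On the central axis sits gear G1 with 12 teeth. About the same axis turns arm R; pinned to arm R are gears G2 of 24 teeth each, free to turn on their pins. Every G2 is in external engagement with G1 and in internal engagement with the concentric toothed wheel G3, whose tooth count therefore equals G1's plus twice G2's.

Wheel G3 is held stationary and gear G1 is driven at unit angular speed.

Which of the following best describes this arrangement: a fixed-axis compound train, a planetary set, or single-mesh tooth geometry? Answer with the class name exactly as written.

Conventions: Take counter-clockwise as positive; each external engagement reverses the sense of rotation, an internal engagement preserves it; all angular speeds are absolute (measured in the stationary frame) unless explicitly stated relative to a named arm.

planetary set

class = planetary set [G3 = 12+2·24 = 60; Willis about the carrier]
classification: planetary set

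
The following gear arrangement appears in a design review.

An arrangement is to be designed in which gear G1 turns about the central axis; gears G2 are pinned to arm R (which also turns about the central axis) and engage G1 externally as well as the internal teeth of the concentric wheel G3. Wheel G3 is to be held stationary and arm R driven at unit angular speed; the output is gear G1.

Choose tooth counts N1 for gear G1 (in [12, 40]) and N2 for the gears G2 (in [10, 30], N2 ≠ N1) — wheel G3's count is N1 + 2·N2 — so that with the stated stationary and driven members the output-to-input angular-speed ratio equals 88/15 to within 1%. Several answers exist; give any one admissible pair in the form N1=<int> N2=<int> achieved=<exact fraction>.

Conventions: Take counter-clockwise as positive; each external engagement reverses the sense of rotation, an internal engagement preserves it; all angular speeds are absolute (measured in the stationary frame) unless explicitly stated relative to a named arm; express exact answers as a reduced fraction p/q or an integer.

N1=15 N2=29 achieved=88/15

topology: planetary set — design target 88/15, arm = carrier (Willis)
Willis with ω_ring = 0: ω_sun/ω_arm = (N1+N3)/N1; set equal to 88/15  ⇒  N3/N1 = 88/15 − 1 = 73/15
N3 = N1 + 2·N2  ⇒  N2/N1 = (N3/N1 − 1)/2 = (73/15 − 1)/2 = 29/15
smallest multiple with N1 ≥ 12 and N2 ≥ 10: k = 1  ⇒  N1 = 1·15 = 15, N2 = 1·29 = 29 (N1 ≤ 40, N2 ≤ 30, N2 ≠ N1 ✓), N3 = 15 + 2·29 = 73
check: (N1+N3)/N1 with N1 = 15, N3 = 73 gives 88/15; |achieved − target| = 0 ≤ 22/375 ✓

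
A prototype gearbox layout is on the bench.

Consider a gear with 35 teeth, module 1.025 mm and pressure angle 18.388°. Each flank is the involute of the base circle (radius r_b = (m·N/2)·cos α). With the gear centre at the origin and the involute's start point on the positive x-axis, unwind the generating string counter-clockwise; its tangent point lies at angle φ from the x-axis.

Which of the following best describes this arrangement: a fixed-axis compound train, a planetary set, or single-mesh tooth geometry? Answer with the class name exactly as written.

single-mesh tooth geometry

single-mesh involute tooth geometry (35T wheel at module 1.025)
classification: single-mesh tooth geometry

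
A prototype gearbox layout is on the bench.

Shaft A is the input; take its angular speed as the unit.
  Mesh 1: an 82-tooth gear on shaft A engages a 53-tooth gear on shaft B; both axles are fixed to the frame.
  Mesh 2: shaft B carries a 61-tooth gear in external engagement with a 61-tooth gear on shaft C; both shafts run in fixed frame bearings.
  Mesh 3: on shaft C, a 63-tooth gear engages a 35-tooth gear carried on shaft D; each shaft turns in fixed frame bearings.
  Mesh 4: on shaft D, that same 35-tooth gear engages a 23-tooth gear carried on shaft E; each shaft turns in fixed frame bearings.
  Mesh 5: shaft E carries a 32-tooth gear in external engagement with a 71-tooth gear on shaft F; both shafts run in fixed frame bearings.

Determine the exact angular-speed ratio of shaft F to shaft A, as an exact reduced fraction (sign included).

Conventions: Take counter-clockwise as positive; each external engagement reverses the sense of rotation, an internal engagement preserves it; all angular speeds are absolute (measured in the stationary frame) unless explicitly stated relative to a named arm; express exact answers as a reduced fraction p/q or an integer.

-165312/86549

class = fixed-axis compound train [5 meshes; 5 ratios multiply, 5 sense flips]
mesh 1 [82T→53T]: running ratio 82/53, sense −
mesh 2 [61T→61T]: running ratio 82/53, sense +
mesh 3 [63T→35T]: running ratio 738/265, sense −
mesh 4 [35T→23T]: running ratio 5166/1219, sense +
mesh 5 [32T→71T]: running ratio 165312/86549, sense −
ω_out/ω_in = -165312/86549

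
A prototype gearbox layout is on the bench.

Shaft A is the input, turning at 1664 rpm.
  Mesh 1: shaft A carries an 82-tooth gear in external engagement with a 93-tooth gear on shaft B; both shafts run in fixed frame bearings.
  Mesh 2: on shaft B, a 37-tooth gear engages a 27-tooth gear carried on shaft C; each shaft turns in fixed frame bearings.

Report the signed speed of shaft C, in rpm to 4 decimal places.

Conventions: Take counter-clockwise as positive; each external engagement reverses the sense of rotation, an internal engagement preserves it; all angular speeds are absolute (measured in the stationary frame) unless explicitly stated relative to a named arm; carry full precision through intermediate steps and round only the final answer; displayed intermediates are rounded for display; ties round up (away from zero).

2-mesh fixed-axis compound train (all bearings frame-fixed)
mesh 1 [82T→93T]: ω = 1664.0000×82/93 = 1467.1828 rpm, sense flips to −
mesh 2 [37T→27T]: ω = 1467.1828×37/27 = 2010.5838 rpm, sense flips to +
signed output speed = +2010.5838 rpm

+2010.5838 rpm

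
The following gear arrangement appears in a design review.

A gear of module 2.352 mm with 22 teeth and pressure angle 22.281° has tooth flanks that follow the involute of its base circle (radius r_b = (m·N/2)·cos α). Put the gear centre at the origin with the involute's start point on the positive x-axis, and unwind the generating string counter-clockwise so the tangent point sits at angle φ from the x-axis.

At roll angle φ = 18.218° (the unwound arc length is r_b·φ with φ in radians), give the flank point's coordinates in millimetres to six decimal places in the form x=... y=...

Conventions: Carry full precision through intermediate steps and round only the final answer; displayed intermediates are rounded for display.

x=25.120058 y=0.253948

recognized (one wheel, involute flank): single-mesh tooth geometry, m = 2.352, N = 22
pitch radius r_p = m·N/2 = 2.352·22/2 = 25.872000
base radius r_b = r_p·cos α = 25.872000·cos 22.281° = 23.940280
roll angle φ = 18.218° = 0.31796408 rad
x = r_b·(cos φ + φ·sin φ) = 25.120058
y = r_b·(sin φ − φ·cos φ) = 0.253948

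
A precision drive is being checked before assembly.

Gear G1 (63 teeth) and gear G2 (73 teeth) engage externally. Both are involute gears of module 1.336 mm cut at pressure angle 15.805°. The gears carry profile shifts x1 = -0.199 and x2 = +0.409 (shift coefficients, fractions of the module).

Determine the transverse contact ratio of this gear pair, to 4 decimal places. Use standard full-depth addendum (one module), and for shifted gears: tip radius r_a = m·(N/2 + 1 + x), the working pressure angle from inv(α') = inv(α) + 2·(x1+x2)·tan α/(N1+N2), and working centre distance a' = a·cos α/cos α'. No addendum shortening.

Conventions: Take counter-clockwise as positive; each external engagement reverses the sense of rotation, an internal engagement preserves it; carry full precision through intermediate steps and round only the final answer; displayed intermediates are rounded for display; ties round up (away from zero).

2.0428

recognized (one external pair, fixed centres): single-mesh tooth geometry, m = 1.336, N1 = 63, N2 = 73
base radii: r_b1 = 40.492982, r_b2 = 46.920439
tip radii: r_a1 = 43.154136, r_a2 = 50.646424
inv(α') = inv(15.805°) + 2·(-0.199+0.409)·tan α/(63+73) = 0.00809062  ⇒  α' = 16.40569°
a' = a·cos α / cos α' = 90.8480·cos 15.805°/cos 16.40569° = 91.123429
action lengths: √(r_a1²−r_b1²) = 14.919714, √(r_a2²−r_b2²) = 19.066532
base pitch p_b = π·m·cos α = 4.038491
CR = (14.919714 + 19.066532 − 91.123429·sin 16.40569°)/4.038491 = 2.042753
contact ratio ≈ 2.0428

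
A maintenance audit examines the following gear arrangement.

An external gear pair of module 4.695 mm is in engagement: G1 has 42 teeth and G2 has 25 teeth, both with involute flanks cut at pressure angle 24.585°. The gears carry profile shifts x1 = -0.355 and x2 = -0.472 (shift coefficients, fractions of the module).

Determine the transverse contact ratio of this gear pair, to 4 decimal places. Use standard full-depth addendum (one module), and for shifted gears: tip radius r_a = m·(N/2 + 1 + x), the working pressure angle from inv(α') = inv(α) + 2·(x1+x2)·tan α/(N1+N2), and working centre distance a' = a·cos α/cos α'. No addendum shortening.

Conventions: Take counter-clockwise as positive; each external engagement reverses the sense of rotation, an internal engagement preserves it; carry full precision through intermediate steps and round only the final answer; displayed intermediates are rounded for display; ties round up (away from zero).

recognized (one external pair, fixed centres): single-mesh tooth geometry, m = 4.695, N1 = 42, N2 = 25
base radii: r_b1 = 89.656876, r_b2 = 53.367188
tip radii: r_a1 = 101.623275, r_a2 = 61.166460
inv(α') = inv(24.585°) + 2·(-0.355-0.472)·tan α/(42+25) = 0.01713534  ⇒  α' = 20.91817°
a' = a·cos α / cos α' = 157.2825·cos 24.585°/cos 20.91817° = 153.115721
action lengths: √(r_a1²−r_b1²) = 47.842811, √(r_a2²−r_b2²) = 29.887774
base pitch p_b = π·m·cos α = 13.412637
CR = (47.842811 + 29.887774 − 153.115721·sin 20.91817°)/13.412637 = 1.719500
contact ratio ≈ 1.7195

1.7195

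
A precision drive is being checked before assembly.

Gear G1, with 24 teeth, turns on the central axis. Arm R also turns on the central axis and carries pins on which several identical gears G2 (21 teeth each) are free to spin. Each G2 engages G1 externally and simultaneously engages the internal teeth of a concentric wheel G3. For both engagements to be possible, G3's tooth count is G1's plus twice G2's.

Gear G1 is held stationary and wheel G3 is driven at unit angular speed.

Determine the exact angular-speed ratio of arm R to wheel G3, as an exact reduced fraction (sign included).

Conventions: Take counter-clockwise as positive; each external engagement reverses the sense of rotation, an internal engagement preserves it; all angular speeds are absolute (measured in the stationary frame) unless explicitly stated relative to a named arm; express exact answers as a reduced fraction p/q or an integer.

11/15

recognized (axles ride arm R): planetary set, 24/21/66 teeth
ring teeth: 24 + 2·21 = 66
24(ω_sun−ω_arm) = −66(ω_ring−ω_arm),  ω_sun = 0, ω_ring = 1
24(0−ω_arm) = −66(1−ω_arm)  ⇒  90·ω_arm = 66  ⇒  ω_arm = 11/15
ω_out/ω_in = 11/15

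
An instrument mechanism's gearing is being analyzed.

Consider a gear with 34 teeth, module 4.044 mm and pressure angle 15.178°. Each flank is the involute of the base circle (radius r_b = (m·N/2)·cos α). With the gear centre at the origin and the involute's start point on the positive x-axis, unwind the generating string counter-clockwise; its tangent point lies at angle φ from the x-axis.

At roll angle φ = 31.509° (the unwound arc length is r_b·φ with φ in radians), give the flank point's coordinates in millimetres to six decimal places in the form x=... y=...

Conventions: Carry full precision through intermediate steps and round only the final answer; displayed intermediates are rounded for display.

class = single-mesh tooth geometry [base-circle involute, m = 4.044, 34T]
pitch radius r_p = m·N/2 = 4.044·34/2 = 68.748000
base radius r_b = r_p·cos α = 68.748000·cos 15.178° = 66.349870
roll angle φ = 31.509° = 0.54993579 rad
x = r_b·(cos φ + φ·sin φ) = 75.637020
y = r_b·(sin φ − φ·cos φ) = 3.568315

x=75.637020 y=3.568315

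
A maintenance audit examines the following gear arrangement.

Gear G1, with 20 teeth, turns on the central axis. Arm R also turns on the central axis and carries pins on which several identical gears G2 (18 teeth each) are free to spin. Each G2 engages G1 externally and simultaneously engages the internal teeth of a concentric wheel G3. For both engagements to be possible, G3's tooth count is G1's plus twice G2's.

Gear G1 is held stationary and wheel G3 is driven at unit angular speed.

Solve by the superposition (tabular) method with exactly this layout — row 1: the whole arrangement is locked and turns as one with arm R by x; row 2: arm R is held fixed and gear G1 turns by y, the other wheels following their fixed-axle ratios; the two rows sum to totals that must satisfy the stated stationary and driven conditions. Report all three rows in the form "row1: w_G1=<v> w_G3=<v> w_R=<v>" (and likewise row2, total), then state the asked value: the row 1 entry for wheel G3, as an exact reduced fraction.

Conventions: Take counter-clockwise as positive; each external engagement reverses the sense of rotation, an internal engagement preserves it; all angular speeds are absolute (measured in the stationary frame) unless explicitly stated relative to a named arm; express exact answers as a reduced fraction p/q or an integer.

row1: w_G1=14/19 w_G3=14/19 w_R=14/19
row2: w_G1=-14/19 w_G3=5/19 w_R=0
total: w_G1=0 w_G3=1 w_R=14/19
asked value: 14/19

recognized (axles ride arm R): planetary set, 20/18/56 teeth
superposition row 1 [locked train]: every member turns x
row 2 (arm held, sun turns y): ω_ring = −(20/56)·y, ω_arm = 0
boundary: total ω_sun = x + y = 0 and total ω_ring = x − (20/56)·y = 1  ⇒  y = -14/19, x = 14/19
row 2 ring = −(20/56)·(-14/19) = 5/19
totals (row 1 + row 2): sun 14/19 + (-14/19) = 0, ring 14/19 + 5/19 = 1, arm 14/19 + 0 = 14/19
asked cell (row1, ring) = 14/19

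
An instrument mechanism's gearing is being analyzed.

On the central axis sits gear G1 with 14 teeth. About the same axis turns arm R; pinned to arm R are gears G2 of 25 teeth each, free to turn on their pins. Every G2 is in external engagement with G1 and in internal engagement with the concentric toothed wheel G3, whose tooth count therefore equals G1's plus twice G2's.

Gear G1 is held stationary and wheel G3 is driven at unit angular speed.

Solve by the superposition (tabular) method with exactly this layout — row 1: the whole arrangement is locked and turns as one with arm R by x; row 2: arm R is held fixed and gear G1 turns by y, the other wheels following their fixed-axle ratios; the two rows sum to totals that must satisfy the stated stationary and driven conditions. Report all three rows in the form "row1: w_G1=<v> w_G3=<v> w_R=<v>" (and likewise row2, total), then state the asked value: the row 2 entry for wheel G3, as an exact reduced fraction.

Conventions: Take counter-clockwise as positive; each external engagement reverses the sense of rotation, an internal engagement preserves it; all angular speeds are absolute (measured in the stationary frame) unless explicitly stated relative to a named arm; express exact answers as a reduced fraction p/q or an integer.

planetary set (14T centre, 25T on arm, 64T internal) — Willis relation
row 1: whole set turns with the arm by x
row 2 — arm fixed, fixed-axis ratios: sun y, ring −(14/64)·y, arm 0
boundary: total ω_sun = x + y = 0 and total ω_ring = x − (14/64)·y = 1  ⇒  y = -32/39, x = 32/39
row 2 ring = −(14/64)·(-32/39) = 7/39
totals (row 1 + row 2): sun 32/39 + (-32/39) = 0, ring 32/39 + 7/39 = 1, arm 32/39 + 0 = 32/39
asked cell (row2, ring) = 7/39

row1: w_G1=32/39 w_G3=32/39 w_R=32/39
row2: w_G1=-32/39 w_G3=7/39 w_R=0
total: w_G1=0 w_G3=1 w_R=32/39
asked value: 7/39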